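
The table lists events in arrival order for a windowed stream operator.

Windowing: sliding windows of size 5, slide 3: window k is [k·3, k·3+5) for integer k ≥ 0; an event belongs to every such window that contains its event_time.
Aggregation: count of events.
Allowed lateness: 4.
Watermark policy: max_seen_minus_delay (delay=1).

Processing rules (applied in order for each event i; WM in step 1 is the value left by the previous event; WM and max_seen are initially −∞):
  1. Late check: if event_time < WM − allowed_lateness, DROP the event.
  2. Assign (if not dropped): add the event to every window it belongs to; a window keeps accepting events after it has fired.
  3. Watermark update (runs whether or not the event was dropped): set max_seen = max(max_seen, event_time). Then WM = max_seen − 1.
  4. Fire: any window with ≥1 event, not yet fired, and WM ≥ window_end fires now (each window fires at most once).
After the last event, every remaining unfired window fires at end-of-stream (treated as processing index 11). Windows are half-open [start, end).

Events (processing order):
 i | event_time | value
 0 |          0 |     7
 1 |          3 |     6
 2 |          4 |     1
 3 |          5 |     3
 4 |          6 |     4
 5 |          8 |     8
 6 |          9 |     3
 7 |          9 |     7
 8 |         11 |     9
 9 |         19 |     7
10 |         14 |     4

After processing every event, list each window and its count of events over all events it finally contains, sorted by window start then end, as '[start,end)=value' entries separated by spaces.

[0,5)=3 [3,8)=4 [6,11)=4 [9,14)=3 [12,17)=1 [15,20)=1 [18,23)=1

i=0 t=0 v=7: → [0,5); WM=-1
i=1 t=3 v=6: → [3,8),[0,5); WM=2
i=2 t=4 v=1: → [3,8),[0,5); WM=3
i=3 t=5 v=3: → [3,8); WM=4
i=4 t=6 v=4: → [6,11),[3,8); WM=5; [0,5) fires=3
i=5 t=8 v=8: → [6,11); WM=7
i=6 t=9 v=3: → [9,14),[6,11); WM=8; [3,8) fires=4
i=7 t=9 v=7: → [9,14),[6,11); WM=8
i=8 t=11 v=9: → [9,14); WM=10
i=9 t=19 v=7: → [18,23),[15,20); WM=18; [6,11) fires=4 [9,14) fires=3
i=10 t=14 v=4: → [12,17); WM=18; [12,17) fires=1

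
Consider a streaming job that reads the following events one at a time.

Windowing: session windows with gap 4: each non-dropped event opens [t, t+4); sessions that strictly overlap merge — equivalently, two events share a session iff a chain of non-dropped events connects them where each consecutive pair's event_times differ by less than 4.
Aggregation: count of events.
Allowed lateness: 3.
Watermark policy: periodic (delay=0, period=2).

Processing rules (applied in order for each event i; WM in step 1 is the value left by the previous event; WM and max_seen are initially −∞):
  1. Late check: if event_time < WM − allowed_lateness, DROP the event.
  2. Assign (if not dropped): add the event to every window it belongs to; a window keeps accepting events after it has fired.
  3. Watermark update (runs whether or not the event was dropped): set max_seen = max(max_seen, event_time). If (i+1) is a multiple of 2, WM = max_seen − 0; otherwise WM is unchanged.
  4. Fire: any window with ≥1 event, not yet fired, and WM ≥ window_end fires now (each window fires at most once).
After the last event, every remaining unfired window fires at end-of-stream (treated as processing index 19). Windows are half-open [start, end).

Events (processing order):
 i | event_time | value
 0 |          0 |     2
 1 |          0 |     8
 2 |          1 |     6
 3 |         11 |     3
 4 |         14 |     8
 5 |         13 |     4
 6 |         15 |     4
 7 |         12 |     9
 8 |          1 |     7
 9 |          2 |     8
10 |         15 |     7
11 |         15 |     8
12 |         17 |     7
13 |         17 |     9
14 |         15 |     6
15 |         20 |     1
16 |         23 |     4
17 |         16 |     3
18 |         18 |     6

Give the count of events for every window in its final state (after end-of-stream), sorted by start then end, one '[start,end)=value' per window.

i=0 t=0 v=2: → [0,4); WM=−∞
i=1 t=0 v=8: → [0,4); WM=0
i=2 t=1 v=6: → [0,5); WM=0
i=3 t=11 v=3: → [11,15); WM=11
i=4 t=14 v=8: → [11,18); WM=11
i=5 t=13 v=4: → [11,18); WM=14
i=6 t=15 v=4: → [11,19); WM=14
i=7 t=12 v=9: → [11,19); WM=15
i=8 t=1 v=7: DROP (t<15-3); WM=15
i=9 t=2 v=8: DROP (t<15-3); WM=15
i=10 t=15 v=7: → [11,19); WM=15
i=11 t=15 v=8: → [11,19); WM=15
i=12 t=17 v=7: → [11,21); WM=15
i=13 t=17 v=9: → [11,21); WM=17
i=14 t=15 v=6: → [11,21); WM=17
i=15 t=20 v=1: → [11,24); WM=20
i=16 t=23 v=4: → [11,27); WM=20
i=17 t=16 v=3: DROP (t<20-3); WM=23
i=18 t=18 v=6: DROP (t<23-3); WM=23

[0,5)=3 [11,27)=12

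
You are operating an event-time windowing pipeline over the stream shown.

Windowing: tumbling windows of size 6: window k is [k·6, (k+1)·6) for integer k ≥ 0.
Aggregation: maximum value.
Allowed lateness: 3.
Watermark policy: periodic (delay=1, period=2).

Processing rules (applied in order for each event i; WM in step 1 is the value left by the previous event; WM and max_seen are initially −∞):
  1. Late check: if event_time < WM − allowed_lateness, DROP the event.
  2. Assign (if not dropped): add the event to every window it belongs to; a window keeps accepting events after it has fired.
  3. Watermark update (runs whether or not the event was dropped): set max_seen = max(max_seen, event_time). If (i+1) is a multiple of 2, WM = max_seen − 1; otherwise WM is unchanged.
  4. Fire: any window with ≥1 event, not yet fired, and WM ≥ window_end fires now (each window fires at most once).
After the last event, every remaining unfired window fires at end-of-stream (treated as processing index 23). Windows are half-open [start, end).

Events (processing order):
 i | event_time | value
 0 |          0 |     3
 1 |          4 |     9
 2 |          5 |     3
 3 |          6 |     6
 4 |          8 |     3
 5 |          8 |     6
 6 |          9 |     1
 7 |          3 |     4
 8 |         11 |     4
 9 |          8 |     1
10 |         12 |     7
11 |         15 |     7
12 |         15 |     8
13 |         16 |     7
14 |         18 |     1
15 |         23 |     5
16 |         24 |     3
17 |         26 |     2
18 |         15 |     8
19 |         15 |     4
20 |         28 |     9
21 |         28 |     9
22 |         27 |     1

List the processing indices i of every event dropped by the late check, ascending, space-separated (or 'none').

7 18 19

i=0 t=0 v=3: → [0,6); WM=−∞
i=1 t=4 v=9: → [0,6); WM=3
i=2 t=5 v=3: → [0,6); WM=3
i=3 t=6 v=6: → [6,12); WM=5
i=4 t=8 v=3: → [6,12); WM=5
i=5 t=8 v=6: → [6,12); WM=7; [0,6) fires=9
i=6 t=9 v=1: → [6,12); WM=7
i=7 t=3 v=4: DROP (t<7-3); WM=8
i=8 t=11 v=4: → [6,12); WM=8
i=9 t=8 v=1: → [6,12); WM=10
i=10 t=12 v=7: → [12,18); WM=10
i=11 t=15 v=7: → [12,18); WM=14; [6,12) fires=6
i=12 t=15 v=8: → [12,18); WM=14
i=13 t=16 v=7: → [12,18); WM=15
i=14 t=18 v=1: → [18,24); WM=15
i=15 t=23 v=5: → [18,24); WM=22; [12,18) fires=8
i=16 t=24 v=3: → [24,30); WM=22
i=17 t=26 v=2: → [24,30); WM=25; [18,24) fires=5
i=18 t=15 v=8: DROP (t<25-3); WM=25
i=19 t=15 v=4: DROP (t<25-3); WM=25
i=20 t=28 v=9: → [24,30); WM=25
i=21 t=28 v=9: → [24,30); WM=27
i=22 t=27 v=1: → [24,30); WM=27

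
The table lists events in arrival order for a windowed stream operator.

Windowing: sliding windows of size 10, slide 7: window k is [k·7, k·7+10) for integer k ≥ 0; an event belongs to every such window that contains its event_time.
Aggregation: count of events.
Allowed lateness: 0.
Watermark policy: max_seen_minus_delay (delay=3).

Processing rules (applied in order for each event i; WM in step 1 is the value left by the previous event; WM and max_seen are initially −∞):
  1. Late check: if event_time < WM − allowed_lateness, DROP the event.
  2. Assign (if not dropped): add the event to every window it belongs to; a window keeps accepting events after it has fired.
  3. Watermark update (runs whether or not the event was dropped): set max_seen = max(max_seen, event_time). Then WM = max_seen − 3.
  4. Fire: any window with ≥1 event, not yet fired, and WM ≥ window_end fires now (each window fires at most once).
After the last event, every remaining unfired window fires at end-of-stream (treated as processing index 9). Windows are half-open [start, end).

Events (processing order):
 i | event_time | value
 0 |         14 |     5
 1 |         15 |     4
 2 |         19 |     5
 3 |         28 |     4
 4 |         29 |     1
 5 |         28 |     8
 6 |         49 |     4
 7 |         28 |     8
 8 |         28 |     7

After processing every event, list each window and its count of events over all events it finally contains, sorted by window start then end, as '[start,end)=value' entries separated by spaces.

[7,17)=2 [14,24)=3 [21,31)=3 [28,38)=3 [42,52)=1 [49,59)=1

i=0 t=14 v=5: → [14,24),[7,17); WM=11
i=1 t=15 v=4: → [14,24),[7,17); WM=12
i=2 t=19 v=5: → [14,24); WM=16
i=3 t=28 v=4: → [28,38),[21,31); WM=25; [7,17) fires=2 [14,24) fires=3
i=4 t=29 v=1: → [28,38),[21,31); WM=26
i=5 t=28 v=8: → [28,38),[21,31); WM=26
i=6 t=49 v=4: → [49,59),[42,52); WM=46; [21,31) fires=3 [28,38) fires=3
i=7 t=28 v=8: DROP (t<46-0); WM=46
i=8 t=28 v=7: DROP (t<46-0); WM=46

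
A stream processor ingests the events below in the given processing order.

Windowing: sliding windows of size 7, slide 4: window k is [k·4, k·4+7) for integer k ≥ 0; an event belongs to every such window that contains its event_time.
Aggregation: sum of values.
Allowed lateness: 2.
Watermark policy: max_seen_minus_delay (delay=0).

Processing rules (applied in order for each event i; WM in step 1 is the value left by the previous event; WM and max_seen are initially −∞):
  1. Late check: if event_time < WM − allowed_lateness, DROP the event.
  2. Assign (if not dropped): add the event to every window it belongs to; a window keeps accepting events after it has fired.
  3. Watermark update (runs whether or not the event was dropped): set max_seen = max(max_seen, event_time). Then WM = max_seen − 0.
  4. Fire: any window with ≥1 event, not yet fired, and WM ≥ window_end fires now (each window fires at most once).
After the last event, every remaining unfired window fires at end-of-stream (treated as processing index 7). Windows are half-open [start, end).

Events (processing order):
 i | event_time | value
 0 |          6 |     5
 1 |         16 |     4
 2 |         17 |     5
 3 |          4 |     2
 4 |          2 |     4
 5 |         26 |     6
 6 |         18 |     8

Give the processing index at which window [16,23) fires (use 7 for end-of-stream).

5

i=0 t=6 v=5: → [4,11),[0,7); WM=6
i=1 t=16 v=4: → [16,23),[12,19); WM=16; [0,7) fires=5 [4,11) fires=5
i=2 t=17 v=5: → [16,23),[12,19); WM=17
i=3 t=4 v=2: DROP (t<17-2); WM=17
i=4 t=2 v=4: DROP (t<17-2); WM=17
i=5 t=26 v=6: → [24,31),[20,27); WM=26; [12,19) fires=9 [16,23) fires=9
i=6 t=18 v=8: DROP (t<26-2); WM=26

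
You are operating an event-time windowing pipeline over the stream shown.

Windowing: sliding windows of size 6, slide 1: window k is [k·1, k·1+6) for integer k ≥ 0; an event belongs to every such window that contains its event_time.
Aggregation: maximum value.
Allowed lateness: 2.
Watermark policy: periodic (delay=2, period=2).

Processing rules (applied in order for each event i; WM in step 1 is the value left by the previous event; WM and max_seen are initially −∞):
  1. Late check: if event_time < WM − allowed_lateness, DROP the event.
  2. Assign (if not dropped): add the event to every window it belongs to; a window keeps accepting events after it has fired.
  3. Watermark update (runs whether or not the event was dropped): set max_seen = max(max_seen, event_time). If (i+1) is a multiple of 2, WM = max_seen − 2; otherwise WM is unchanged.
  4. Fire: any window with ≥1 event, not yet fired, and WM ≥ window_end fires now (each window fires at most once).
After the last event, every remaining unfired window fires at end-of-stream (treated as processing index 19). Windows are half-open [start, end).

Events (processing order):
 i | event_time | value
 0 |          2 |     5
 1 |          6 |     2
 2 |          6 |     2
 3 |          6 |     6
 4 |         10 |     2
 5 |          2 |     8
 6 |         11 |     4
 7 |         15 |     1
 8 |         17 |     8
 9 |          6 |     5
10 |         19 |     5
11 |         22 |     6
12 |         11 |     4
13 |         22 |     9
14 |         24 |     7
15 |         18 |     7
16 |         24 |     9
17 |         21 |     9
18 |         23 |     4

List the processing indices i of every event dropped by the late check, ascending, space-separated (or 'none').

9 12

i=0 t=2 v=5: → [2,8),[1,7),[0,6); WM=−∞
i=1 t=6 v=2: → [6,12),[5,11),[4,10),[3,9),[2,8),[1,7); WM=4
i=2 t=6 v=2: → [6,12),[5,11),[4,10),[3,9),[2,8),[1,7); WM=4
i=3 t=6 v=6: → [6,12),[5,11),[4,10),[3,9),[2,8),[1,7); WM=4
i=4 t=10 v=2: → [10,16),[9,15),[8,14),[7,13),[6,12),[5,11); WM=4
i=5 t=2 v=8: → [2,8),[1,7),[0,6); WM=8; [0,6) fires=8 [1,7) fires=8 [2,8) fires=8
i=6 t=11 v=4: → [11,17),[10,16),[9,15),[8,14),[7,13),[6,12); WM=8
i=7 t=15 v=1: → [15,21),[14,20),[13,19),[12,18),[11,17),[10,16); WM=13; [3,9) fires=6 [4,10) fires=6 [5,11) fires=6 [6,12) fires=6 [7,13) fires=4
i=8 t=17 v=8: → [17,23),[16,22),[15,21),[14,20),[13,19),[12,18); WM=13
i=9 t=6 v=5: DROP (t<13-2); WM=15; [8,14) fires=4 [9,15) fires=4
i=10 t=19 v=5: → [19,25),[18,24),[17,23),[16,22),[15,21),[14,20); WM=15
i=11 t=22 v=6: → [22,28),[21,27),[20,26),[19,25),[18,24),[17,23); WM=20; [10,16) fires=4 [11,17) fires=4 [12,18) fires=8 [13,19) fires=8 [14,20) fires=8
i=12 t=11 v=4: DROP (t<20-2); WM=20
i=13 t=22 v=9: → [22,28),[21,27),[20,26),[19,25),[18,24),[17,23); WM=20
i=14 t=24 v=7: → [24,30),[23,29),[22,28),[21,27),[20,26),[19,25); WM=20
i=15 t=18 v=7: → [18,24),[17,23),[16,22),[15,21),[14,20),[13,19); WM=22; [15,21) fires=8 [16,22) fires=8
i=16 t=24 v=9: → [24,30),[23,29),[22,28),[21,27),[20,26),[19,25); WM=22
i=17 t=21 v=9: → [21,27),[20,26),[19,25),[18,24),[17,23),[16,22); WM=22
i=18 t=23 v=4: → [23,29),[22,28),[21,27),[20,26),[19,25),[18,24); WM=22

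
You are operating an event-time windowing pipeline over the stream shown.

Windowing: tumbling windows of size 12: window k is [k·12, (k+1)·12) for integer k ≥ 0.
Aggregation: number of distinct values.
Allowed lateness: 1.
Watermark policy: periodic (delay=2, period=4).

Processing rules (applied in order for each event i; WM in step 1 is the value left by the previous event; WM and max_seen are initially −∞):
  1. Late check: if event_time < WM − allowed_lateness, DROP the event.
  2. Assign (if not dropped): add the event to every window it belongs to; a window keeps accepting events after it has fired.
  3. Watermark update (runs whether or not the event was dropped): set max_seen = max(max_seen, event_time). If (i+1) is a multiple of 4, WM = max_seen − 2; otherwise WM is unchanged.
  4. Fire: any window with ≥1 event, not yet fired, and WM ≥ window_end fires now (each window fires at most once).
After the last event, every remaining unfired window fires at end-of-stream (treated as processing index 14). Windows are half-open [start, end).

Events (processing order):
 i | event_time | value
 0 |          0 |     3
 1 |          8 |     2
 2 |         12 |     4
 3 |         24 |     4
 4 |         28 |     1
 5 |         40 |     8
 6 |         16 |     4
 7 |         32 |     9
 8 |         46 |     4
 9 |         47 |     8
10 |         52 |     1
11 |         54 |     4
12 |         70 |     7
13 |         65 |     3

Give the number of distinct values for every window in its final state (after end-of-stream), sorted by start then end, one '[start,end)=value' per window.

i=0 t=0 v=3: → [0,12); WM=−∞
i=1 t=8 v=2: → [0,12); WM=−∞
i=2 t=12 v=4: → [12,24); WM=−∞
i=3 t=24 v=4: → [24,36); WM=22; [0,12) fires=2
i=4 t=28 v=1: → [24,36); WM=22
i=5 t=40 v=8: → [36,48); WM=22
i=6 t=16 v=4: DROP (t<22-1); WM=22
i=7 t=32 v=9: → [24,36); WM=38; [12,24) fires=1 [24,36) fires=3
i=8 t=46 v=4: → [36,48); WM=38
i=9 t=47 v=8: → [36,48); WM=38
i=10 t=52 v=1: → [48,60); WM=38
i=11 t=54 v=4: → [48,60); WM=52; [36,48) fires=2
i=12 t=70 v=7: → [60,72); WM=52
i=13 t=65 v=3: → [60,72); WM=52

[0,12)=2 [12,24)=1 [24,36)=3 [36,48)=2 [48,60)=2 [60,72)=2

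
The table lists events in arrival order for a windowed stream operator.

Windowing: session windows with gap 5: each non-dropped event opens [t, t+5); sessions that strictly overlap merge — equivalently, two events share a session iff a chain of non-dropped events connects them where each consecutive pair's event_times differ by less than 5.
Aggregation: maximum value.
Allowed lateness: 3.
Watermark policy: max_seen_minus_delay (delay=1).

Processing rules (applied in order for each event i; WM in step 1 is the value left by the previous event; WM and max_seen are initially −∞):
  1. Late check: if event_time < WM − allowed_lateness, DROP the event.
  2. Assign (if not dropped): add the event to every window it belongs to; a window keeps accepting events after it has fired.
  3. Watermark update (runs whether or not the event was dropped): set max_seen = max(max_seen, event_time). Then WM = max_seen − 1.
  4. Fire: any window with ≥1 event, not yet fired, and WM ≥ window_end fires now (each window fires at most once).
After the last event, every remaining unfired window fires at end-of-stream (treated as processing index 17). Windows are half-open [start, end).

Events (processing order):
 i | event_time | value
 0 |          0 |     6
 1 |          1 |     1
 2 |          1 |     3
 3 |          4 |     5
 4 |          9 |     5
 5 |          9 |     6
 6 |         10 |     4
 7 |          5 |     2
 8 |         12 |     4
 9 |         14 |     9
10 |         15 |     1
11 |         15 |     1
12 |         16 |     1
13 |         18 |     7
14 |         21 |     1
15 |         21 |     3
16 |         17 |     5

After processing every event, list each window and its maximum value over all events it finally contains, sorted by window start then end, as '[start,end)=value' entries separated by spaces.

i=0 t=0 v=6: → [0,5); WM=-1
i=1 t=1 v=1: → [0,6); WM=0
i=2 t=1 v=3: → [0,6); WM=0
i=3 t=4 v=5: → [0,9); WM=3
i=4 t=9 v=5: → [9,14); WM=8
i=5 t=9 v=6: → [9,14); WM=8
i=6 t=10 v=4: → [9,15); WM=9
i=7 t=5 v=2: DROP (t<9-3); WM=9
i=8 t=12 v=4: → [9,17); WM=11
i=9 t=14 v=9: → [9,19); WM=13
i=10 t=15 v=1: → [9,20); WM=14
i=11 t=15 v=1: → [9,20); WM=14
i=12 t=16 v=1: → [9,21); WM=15
i=13 t=18 v=7: → [9,23); WM=17
i=14 t=21 v=1: → [9,26); WM=20
i=15 t=21 v=3: → [9,26); WM=20
i=16 t=17 v=5: → [9,26); WM=20

[0,9)=6 [9,26)=9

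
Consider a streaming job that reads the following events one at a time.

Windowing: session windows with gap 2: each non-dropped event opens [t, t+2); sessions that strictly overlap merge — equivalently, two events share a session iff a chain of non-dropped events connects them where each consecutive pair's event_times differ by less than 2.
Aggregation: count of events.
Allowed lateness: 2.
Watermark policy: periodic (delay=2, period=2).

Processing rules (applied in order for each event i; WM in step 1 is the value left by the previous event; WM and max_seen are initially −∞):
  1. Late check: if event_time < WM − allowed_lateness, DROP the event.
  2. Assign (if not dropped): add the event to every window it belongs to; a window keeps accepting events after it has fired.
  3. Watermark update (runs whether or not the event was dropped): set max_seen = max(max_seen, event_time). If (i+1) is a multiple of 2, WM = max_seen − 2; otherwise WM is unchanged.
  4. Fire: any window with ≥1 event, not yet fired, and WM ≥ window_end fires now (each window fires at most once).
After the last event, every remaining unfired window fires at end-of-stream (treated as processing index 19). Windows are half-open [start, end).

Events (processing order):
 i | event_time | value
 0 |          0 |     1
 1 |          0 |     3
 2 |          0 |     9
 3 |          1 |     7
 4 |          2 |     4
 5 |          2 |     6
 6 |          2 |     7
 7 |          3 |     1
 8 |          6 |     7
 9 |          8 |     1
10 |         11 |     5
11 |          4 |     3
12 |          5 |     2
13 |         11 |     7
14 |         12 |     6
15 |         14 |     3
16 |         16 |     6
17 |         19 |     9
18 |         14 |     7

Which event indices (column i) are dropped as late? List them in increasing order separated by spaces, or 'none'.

i=0 t=0 v=1: → [0,2); WM=−∞
i=1 t=0 v=3: → [0,2); WM=-2
i=2 t=0 v=9: → [0,2); WM=-2
i=3 t=1 v=7: → [0,3); WM=-1
i=4 t=2 v=4: → [0,4); WM=-1
i=5 t=2 v=6: → [0,4); WM=0
i=6 t=2 v=7: → [0,4); WM=0
i=7 t=3 v=1: → [0,5); WM=1
i=8 t=6 v=7: → [6,8); WM=1
i=9 t=8 v=1: → [8,10); WM=6
i=10 t=11 v=5: → [11,13); WM=6
i=11 t=4 v=3: → [0,6); WM=9
i=12 t=5 v=2: DROP (t<9-2); WM=9
i=13 t=11 v=7: → [11,13); WM=9
i=14 t=12 v=6: → [11,14); WM=9
i=15 t=14 v=3: → [14,16); WM=12
i=16 t=16 v=6: → [16,18); WM=12
i=17 t=19 v=9: → [19,21); WM=17
i=18 t=14 v=7: DROP (t<17-2); WM=17

12 18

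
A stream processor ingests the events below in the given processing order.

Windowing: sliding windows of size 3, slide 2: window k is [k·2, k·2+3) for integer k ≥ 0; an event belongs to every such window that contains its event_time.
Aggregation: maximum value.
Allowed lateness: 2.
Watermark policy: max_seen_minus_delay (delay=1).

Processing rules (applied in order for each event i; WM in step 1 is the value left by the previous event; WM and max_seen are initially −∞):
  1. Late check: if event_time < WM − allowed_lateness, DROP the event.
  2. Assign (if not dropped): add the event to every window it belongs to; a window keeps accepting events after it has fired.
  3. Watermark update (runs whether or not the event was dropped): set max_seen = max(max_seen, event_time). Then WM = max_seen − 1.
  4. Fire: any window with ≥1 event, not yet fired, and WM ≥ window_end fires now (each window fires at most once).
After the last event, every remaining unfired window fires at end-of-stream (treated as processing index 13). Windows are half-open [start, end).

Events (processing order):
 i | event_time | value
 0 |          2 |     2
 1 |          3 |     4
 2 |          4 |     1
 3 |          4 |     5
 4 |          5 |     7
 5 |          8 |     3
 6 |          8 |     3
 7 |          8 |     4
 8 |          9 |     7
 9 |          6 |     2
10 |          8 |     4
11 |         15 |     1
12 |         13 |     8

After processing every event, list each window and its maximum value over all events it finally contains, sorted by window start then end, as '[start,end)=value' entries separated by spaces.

i=0 t=2 v=2: → [2,5),[0,3); WM=1
i=1 t=3 v=4: → [2,5); WM=2
i=2 t=4 v=1: → [4,7),[2,5); WM=3; [0,3) fires=2
i=3 t=4 v=5: → [4,7),[2,5); WM=3
i=4 t=5 v=7: → [4,7); WM=4
i=5 t=8 v=3: → [8,11),[6,9); WM=7; [2,5) fires=5 [4,7) fires=7
i=6 t=8 v=3: → [8,11),[6,9); WM=7
i=7 t=8 v=4: → [8,11),[6,9); WM=7
i=8 t=9 v=7: → [8,11); WM=8
i=9 t=6 v=2: → [6,9),[4,7); WM=8
i=10 t=8 v=4: → [8,11),[6,9); WM=8
i=11 t=15 v=1: → [14,17); WM=14; [6,9) fires=4 [8,11) fires=7
i=12 t=13 v=8: → [12,15); WM=14

[0,3)=2 [2,5)=5 [4,7)=7 [6,9)=4 [8,11)=7 [12,15)=8 [14,17)=1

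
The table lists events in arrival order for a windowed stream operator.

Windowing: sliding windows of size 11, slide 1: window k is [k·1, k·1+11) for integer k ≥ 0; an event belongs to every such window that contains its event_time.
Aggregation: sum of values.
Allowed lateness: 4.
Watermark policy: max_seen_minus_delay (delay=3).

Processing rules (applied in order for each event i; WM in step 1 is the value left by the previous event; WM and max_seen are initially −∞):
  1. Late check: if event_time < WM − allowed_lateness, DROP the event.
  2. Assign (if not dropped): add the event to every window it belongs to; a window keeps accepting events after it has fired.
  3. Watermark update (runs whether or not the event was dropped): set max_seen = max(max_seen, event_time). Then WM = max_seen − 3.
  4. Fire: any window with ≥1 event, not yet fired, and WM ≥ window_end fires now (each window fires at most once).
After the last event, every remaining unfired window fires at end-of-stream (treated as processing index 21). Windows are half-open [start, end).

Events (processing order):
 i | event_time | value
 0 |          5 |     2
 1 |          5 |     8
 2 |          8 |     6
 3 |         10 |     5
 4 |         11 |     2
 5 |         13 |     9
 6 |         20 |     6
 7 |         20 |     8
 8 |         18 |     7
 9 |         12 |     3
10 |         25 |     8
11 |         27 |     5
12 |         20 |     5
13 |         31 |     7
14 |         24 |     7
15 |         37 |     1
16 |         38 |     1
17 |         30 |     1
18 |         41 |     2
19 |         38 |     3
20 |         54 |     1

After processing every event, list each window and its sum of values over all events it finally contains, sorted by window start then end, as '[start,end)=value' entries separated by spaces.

[0,11)=21 [1,12)=23 [2,13)=23 [3,14)=32 [4,15)=32 [5,16)=32 [6,17)=22 [7,18)=22 [8,19)=29 [9,20)=23 [10,21)=42 [11,22)=37 [12,23)=35 [13,24)=35 [14,25)=33 [15,26)=41 [16,27)=41 [17,28)=46 [18,29)=46 [19,30)=39 [20,31)=39 [21,32)=27 [22,33)=27 [23,34)=27 [24,35)=27 [25,36)=20 [26,37)=12 [27,38)=13 [28,39)=12 [29,40)=12 [30,41)=12 [31,42)=14 [32,43)=7 [33,44)=7 [34,45)=7 [35,46)=7 [36,47)=7 [37,48)=7 [38,49)=6 [39,50)=2 [40,51)=2 [41,52)=2 [44,55)=1 [45,56)=1 [46,57)=1 [47,58)=1 [48,59)=1 [49,60)=1 [50,61)=1 [51,62)=1 [52,63)=1 [53,64)=1 [54,65)=1

i=0 t=5 v=2: → [5,16),[4,15),[3,14),[2,13),[1,12),[0,11); WM=2
i=1 t=5 v=8: → [5,16),[4,15),[3,14),[2,13),[1,12),[0,11); WM=2
i=2 t=8 v=6: → [8,19),[7,18),[6,17),[5,16),[4,15),[3,14),[2,13),[1,12),[0,11); WM=5
i=3 t=10 v=5: → [10,21),[9,20),[8,19),[7,18),[6,17),[5,16),[4,15),[3,14),[2,13),[1,12),[0,11); WM=7
i=4 t=11 v=2: → [11,22),[10,21),[9,20),[8,19),[7,18),[6,17),[5,16),[4,15),[3,14),[2,13),[1,12); WM=8
i=5 t=13 v=9: → [13,24),[12,23),[11,22),[10,21),[9,20),[8,19),[7,18),[6,17),[5,16),[4,15),[3,14); WM=10
i=6 t=20 v=6: → [20,31),[19,30),[18,29),[17,28),[16,27),[15,26),[14,25),[13,24),[12,23),[11,22),[10,21); WM=17; [0,11) fires=21 [1,12) fires=23 [2,13) fires=23 [3,14) fires=32 [4,15) fires=32 [5,16) fires=32 [6,17) fires=22
i=7 t=20 v=8: → [20,31),[19,30),[18,29),[17,28),[16,27),[15,26),[14,25),[13,24),[12,23),[11,22),[10,21); WM=17
i=8 t=18 v=7: → [18,29),[17,28),[16,27),[15,26),[14,25),[13,24),[12,23),[11,22),[10,21),[9,20),[8,19); WM=17
i=9 t=12 v=3: DROP (t<17-4); WM=17
i=10 t=25 v=8: → [25,36),[24,35),[23,34),[22,33),[21,32),[20,31),[19,30),[18,29),[17,28),[16,27),[15,26); WM=22; [7,18) fires=22 [8,19) fires=29 [9,20) fires=23 [10,21) fires=37 [11,22) fires=32
i=11 t=27 v=5: → [27,38),[26,37),[25,36),[24,35),[23,34),[22,33),[21,32),[20,31),[19,30),[18,29),[17,28); WM=24; [12,23) fires=30 [13,24) fires=30
i=12 t=20 v=5: → [20,31),[19,30),[18,29),[17,28),[16,27),[15,26),[14,25),[13,24),[12,23),[11,22),[10,21); WM=24
i=13 t=31 v=7: → [31,42),[30,41),[29,40),[28,39),[27,38),[26,37),[25,36),[24,35),[23,34),[22,33),[21,32); WM=28; [14,25) fires=26 [15,26) fires=34 [16,27) fires=34 [17,28) fires=39
i=14 t=24 v=7: → [24,35),[23,34),[22,33),[21,32),[20,31),[19,30),[18,29),[17,28),[16,27),[15,26),[14,25); WM=28
i=15 t=37 v=1: → [37,48),[36,47),[35,46),[34,45),[33,44),[32,43),[31,42),[30,41),[29,40),[28,39),[27,38); WM=34; [18,29) fires=46 [19,30) fires=39 [20,31) fires=39 [21,32) fires=27 [22,33) fires=27 [23,34) fires=27
i=16 t=38 v=1: → [38,49),[37,48),[36,47),[35,46),[34,45),[33,44),[32,43),[31,42),[30,41),[29,40),[28,39); WM=35; [24,35) fires=27
i=17 t=30 v=1: DROP (t<35-4); WM=35
i=18 t=41 v=2: → [41,52),[40,51),[39,50),[38,49),[37,48),[36,47),[35,46),[34,45),[33,44),[32,43),[31,42); WM=38; [25,36) fires=20 [26,37) fires=12 [27,38) fires=13
i=19 t=38 v=3: → [38,49),[37,48),[36,47),[35,46),[34,45),[33,44),[32,43),[31,42),[30,41),[29,40),[28,39); WM=38
i=20 t=54 v=1: → [54,65),[53,64),[52,63),[51,62),[50,61),[49,60),[48,59),[47,58),[46,57),[45,56),[44,55); WM=51; [28,39) fires=12 [29,40) fires=12 [30,41) fires=12 [31,42) fires=14 [32,43) fires=7 [33,44) fires=7 [34,45) fires=7 [35,46) fires=7 [36,47) fires=7 [37,48) fires=7 [38,49) fires=6 [39,50) fires=2 [40,51) fires=2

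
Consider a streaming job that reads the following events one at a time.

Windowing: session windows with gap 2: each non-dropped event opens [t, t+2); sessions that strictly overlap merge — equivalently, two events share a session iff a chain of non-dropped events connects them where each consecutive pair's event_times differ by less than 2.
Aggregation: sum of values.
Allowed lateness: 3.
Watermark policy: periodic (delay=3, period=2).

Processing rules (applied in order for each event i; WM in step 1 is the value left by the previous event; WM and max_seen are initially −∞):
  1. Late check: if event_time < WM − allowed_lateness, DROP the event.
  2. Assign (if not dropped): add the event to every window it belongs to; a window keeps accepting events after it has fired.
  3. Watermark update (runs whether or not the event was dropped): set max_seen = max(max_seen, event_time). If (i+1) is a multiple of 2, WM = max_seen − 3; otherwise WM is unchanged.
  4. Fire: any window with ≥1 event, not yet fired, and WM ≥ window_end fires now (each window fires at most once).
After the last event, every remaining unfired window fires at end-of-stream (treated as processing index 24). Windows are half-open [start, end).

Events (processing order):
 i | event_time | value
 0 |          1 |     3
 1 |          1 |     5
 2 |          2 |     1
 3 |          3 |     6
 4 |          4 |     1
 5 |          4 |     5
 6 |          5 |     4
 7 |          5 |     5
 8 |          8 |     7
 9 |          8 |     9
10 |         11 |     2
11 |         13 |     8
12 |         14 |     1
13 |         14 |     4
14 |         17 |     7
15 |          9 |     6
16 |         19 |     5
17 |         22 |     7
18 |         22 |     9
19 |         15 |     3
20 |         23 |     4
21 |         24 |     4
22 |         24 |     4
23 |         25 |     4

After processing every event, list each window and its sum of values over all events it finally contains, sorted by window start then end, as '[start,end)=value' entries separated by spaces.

[1,7)=30 [8,11)=22 [11,13)=2 [13,16)=13 [17,19)=7 [19,21)=5 [22,27)=32

i=0 t=1 v=3: → [1,3); WM=−∞
i=1 t=1 v=5: → [1,3); WM=-2
i=2 t=2 v=1: → [1,4); WM=-2
i=3 t=3 v=6: → [1,5); WM=0
i=4 t=4 v=1: → [1,6); WM=0
i=5 t=4 v=5: → [1,6); WM=1
i=6 t=5 v=4: → [1,7); WM=1
i=7 t=5 v=5: → [1,7); WM=2
i=8 t=8 v=7: → [8,10); WM=2
i=9 t=8 v=9: → [8,10); WM=5
i=10 t=11 v=2: → [11,13); WM=5
i=11 t=13 v=8: → [13,15); WM=10
i=12 t=14 v=1: → [13,16); WM=10
i=13 t=14 v=4: → [13,16); WM=11
i=14 t=17 v=7: → [17,19); WM=11
i=15 t=9 v=6: → [8,11); WM=14
i=16 t=19 v=5: → [19,21); WM=14
i=17 t=22 v=7: → [22,24); WM=19
i=18 t=22 v=9: → [22,24); WM=19
i=19 t=15 v=3: DROP (t<19-3); WM=19
i=20 t=23 v=4: → [22,25); WM=19
i=21 t=24 v=4: → [22,26); WM=21
i=22 t=24 v=4: → [22,26); WM=21
i=23 t=25 v=4: → [22,27); WM=22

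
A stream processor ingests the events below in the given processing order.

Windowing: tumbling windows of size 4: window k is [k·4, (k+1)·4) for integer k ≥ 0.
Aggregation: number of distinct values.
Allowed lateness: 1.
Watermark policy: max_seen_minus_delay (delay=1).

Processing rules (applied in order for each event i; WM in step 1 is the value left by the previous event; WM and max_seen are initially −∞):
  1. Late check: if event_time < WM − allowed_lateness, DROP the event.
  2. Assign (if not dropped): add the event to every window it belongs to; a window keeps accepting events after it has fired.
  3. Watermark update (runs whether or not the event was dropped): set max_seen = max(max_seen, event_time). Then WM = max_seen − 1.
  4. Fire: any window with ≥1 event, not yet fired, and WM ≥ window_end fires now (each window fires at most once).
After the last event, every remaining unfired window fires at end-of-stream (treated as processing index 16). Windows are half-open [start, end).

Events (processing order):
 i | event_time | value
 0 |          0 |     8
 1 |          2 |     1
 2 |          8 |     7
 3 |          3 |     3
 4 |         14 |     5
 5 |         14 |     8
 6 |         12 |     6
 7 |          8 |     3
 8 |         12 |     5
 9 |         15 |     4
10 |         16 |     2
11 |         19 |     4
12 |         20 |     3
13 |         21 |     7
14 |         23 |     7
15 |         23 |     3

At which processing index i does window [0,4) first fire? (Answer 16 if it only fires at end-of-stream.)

2

i=0 t=0 v=8: → [0,4); WM=-1
i=1 t=2 v=1: → [0,4); WM=1
i=2 t=8 v=7: → [8,12); WM=7; [0,4) fires=2
i=3 t=3 v=3: DROP (t<7-1); WM=7
i=4 t=14 v=5: → [12,16); WM=13; [8,12) fires=1
i=5 t=14 v=8: → [12,16); WM=13
i=6 t=12 v=6: → [12,16); WM=13
i=7 t=8 v=3: DROP (t<13-1); WM=13
i=8 t=12 v=5: → [12,16); WM=13
i=9 t=15 v=4: → [12,16); WM=14
i=10 t=16 v=2: → [16,20); WM=15
i=11 t=19 v=4: → [16,20); WM=18; [12,16) fires=4
i=12 t=20 v=3: → [20,24); WM=19
i=13 t=21 v=7: → [20,24); WM=20; [16,20) fires=2
i=14 t=23 v=7: → [20,24); WM=22
i=15 t=23 v=3: → [20,24); WM=22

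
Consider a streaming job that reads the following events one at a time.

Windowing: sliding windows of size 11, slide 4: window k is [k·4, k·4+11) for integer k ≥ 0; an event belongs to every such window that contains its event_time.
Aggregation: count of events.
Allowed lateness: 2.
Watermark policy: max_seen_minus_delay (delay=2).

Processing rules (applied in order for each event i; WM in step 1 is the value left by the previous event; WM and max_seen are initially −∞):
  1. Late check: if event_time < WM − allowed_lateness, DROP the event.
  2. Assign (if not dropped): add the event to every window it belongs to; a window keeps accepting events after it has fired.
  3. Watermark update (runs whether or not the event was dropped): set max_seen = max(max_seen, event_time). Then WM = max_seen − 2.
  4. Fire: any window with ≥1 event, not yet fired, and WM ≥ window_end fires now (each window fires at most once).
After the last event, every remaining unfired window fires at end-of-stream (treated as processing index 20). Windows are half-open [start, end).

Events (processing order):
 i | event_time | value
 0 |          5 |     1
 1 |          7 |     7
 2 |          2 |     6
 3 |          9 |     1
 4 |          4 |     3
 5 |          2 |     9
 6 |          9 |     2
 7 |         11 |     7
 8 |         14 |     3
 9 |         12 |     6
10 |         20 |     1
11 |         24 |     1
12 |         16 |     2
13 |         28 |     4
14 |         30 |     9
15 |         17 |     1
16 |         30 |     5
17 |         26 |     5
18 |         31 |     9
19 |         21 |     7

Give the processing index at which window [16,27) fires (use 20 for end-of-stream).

14

i=0 t=5 v=1: → [4,15),[0,11); WM=3
i=1 t=7 v=7: → [4,15),[0,11); WM=5
i=2 t=2 v=6: DROP (t<5-2); WM=5
i=3 t=9 v=1: → [8,19),[4,15),[0,11); WM=7
i=4 t=4 v=3: DROP (t<7-2); WM=7
i=5 t=2 v=9: DROP (t<7-2); WM=7
i=6 t=9 v=2: → [8,19),[4,15),[0,11); WM=7
i=7 t=11 v=7: → [8,19),[4,15); WM=9
i=8 t=14 v=3: → [12,23),[8,19),[4,15); WM=12; [0,11) fires=4
i=9 t=12 v=6: → [12,23),[8,19),[4,15); WM=12
i=10 t=20 v=1: → [20,31),[16,27),[12,23); WM=18; [4,15) fires=7
i=11 t=24 v=1: → [24,35),[20,31),[16,27); WM=22; [8,19) fires=5
i=12 t=16 v=2: DROP (t<22-2); WM=22
i=13 t=28 v=4: → [28,39),[24,35),[20,31); WM=26; [12,23) fires=3
i=14 t=30 v=9: → [28,39),[24,35),[20,31); WM=28; [16,27) fires=2
i=15 t=17 v=1: DROP (t<28-2); WM=28
i=16 t=30 v=5: → [28,39),[24,35),[20,31); WM=28
i=17 t=26 v=5: → [24,35),[20,31),[16,27); WM=28
i=18 t=31 v=9: → [28,39),[24,35); WM=29
i=19 t=21 v=7: DROP (t<29-2); WM=29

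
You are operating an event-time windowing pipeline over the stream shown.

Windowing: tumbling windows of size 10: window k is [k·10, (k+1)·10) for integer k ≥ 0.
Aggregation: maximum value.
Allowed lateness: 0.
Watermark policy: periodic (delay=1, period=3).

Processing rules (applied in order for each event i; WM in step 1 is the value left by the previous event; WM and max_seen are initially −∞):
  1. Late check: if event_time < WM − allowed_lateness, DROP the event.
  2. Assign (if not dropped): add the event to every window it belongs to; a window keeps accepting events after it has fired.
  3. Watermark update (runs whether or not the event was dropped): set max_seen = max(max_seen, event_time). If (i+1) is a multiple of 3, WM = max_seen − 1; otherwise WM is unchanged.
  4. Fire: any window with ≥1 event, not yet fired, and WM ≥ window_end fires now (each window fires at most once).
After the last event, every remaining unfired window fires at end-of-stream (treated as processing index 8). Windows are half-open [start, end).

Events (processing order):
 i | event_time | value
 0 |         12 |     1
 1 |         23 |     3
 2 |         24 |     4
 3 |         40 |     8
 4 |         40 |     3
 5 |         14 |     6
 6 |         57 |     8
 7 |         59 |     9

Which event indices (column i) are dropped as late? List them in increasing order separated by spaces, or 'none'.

i=0 t=12 v=1: → [10,20); WM=−∞
i=1 t=23 v=3: → [20,30); WM=−∞
i=2 t=24 v=4: → [20,30); WM=23; [10,20) fires=1
i=3 t=40 v=8: → [40,50); WM=23
i=4 t=40 v=3: → [40,50); WM=23
i=5 t=14 v=6: DROP (t<23-0); WM=39; [20,30) fires=4
i=6 t=57 v=8: → [50,60); WM=39
i=7 t=59 v=9: → [50,60); WM=39

5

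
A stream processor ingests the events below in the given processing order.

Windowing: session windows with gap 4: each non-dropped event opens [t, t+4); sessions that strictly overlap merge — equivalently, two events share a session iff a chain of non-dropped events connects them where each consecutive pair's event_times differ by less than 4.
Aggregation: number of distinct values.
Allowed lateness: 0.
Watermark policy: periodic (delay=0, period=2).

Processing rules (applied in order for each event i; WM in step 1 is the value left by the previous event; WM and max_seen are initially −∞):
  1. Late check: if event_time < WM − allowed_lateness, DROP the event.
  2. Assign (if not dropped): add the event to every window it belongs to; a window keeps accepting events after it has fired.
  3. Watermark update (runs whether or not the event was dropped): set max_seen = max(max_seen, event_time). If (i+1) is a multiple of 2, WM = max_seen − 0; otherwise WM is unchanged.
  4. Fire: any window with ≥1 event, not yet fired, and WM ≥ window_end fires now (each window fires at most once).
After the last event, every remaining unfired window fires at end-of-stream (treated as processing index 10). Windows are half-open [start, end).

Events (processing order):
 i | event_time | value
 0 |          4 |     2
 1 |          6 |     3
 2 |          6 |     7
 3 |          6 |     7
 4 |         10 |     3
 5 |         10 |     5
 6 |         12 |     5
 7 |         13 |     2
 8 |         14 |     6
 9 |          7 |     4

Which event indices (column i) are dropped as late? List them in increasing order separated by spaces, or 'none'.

i=0 t=4 v=2: → [4,8); WM=−∞
i=1 t=6 v=3: → [4,10); WM=6
i=2 t=6 v=7: → [4,10); WM=6
i=3 t=6 v=7: → [4,10); WM=6
i=4 t=10 v=3: → [10,14); WM=6
i=5 t=10 v=5: → [10,14); WM=10
i=6 t=12 v=5: → [10,16); WM=10
i=7 t=13 v=2: → [10,17); WM=13
i=8 t=14 v=6: → [10,18); WM=13
i=9 t=7 v=4: DROP (t<13-0); WM=14

9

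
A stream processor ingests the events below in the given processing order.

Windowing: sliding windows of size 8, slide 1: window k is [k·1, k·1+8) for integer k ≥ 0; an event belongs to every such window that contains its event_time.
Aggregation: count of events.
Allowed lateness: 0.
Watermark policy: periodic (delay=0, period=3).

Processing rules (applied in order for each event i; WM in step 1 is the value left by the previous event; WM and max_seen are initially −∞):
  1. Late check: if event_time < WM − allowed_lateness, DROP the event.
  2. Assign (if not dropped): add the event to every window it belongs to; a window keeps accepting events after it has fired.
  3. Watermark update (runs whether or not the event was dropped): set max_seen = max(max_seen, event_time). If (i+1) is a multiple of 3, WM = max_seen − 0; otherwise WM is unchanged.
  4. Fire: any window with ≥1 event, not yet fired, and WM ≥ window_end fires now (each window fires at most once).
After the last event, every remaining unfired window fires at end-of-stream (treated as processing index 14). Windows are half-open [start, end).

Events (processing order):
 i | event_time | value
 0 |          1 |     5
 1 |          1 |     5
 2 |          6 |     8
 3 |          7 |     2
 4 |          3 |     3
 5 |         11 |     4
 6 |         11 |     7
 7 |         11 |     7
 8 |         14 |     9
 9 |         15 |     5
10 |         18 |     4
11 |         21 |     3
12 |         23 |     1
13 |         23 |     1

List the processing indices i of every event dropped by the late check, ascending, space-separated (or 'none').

i=0 t=1 v=5: → [1,9),[0,8); WM=−∞
i=1 t=1 v=5: → [1,9),[0,8); WM=−∞
i=2 t=6 v=8: → [6,14),[5,13),[4,12),[3,11),[2,10),[1,9),[0,8); WM=6
i=3 t=7 v=2: → [7,15),[6,14),[5,13),[4,12),[3,11),[2,10),[1,9),[0,8); WM=6
i=4 t=3 v=3: DROP (t<6-0); WM=6
i=5 t=11 v=4: → [11,19),[10,18),[9,17),[8,16),[7,15),[6,14),[5,13),[4,12); WM=11; [0,8) fires=4 [1,9) fires=4 [2,10) fires=2 [3,11) fires=2
i=6 t=11 v=7: → [11,19),[10,18),[9,17),[8,16),[7,15),[6,14),[5,13),[4,12); WM=11
i=7 t=11 v=7: → [11,19),[10,18),[9,17),[8,16),[7,15),[6,14),[5,13),[4,12); WM=11
i=8 t=14 v=9: → [14,22),[13,21),[12,20),[11,19),[10,18),[9,17),[8,16),[7,15); WM=14; [4,12) fires=5 [5,13) fires=5 [6,14) fires=5
i=9 t=15 v=5: → [15,23),[14,22),[13,21),[12,20),[11,19),[10,18),[9,17),[8,16); WM=14
i=10 t=18 v=4: → [18,26),[17,25),[16,24),[15,23),[14,22),[13,21),[12,20),[11,19); WM=14
i=11 t=21 v=3: → [21,29),[20,28),[19,27),[18,26),[17,25),[16,24),[15,23),[14,22); WM=21; [7,15) fires=5 [8,16) fires=5 [9,17) fires=5 [10,18) fires=5 [11,19) fires=6 [12,20) fires=3 [13,21) fires=3
i=12 t=23 v=1: → [23,31),[22,30),[21,29),[20,28),[19,27),[18,26),[17,25),[16,24); WM=21
i=13 t=23 v=1: → [23,31),[22,30),[21,29),[20,28),[19,27),[18,26),[17,25),[16,24); WM=21

4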